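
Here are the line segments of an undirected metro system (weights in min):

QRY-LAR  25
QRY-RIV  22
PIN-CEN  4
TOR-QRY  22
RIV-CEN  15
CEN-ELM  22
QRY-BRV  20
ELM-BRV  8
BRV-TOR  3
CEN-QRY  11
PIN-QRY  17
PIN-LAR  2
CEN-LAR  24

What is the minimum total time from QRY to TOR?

22 min

Compare a few routes:
QRY → BRV → TOR: 20+3 = 23
QRY → TOR: 22 = 22
QRY → CEN → ELM → BRV → TOR: 11+22+8+3 = 44
QRY → PIN → CEN → ELM → BRV → TOR: 17+4+22+8+3 = 54
The minimum is 22 min via QRY → TOR.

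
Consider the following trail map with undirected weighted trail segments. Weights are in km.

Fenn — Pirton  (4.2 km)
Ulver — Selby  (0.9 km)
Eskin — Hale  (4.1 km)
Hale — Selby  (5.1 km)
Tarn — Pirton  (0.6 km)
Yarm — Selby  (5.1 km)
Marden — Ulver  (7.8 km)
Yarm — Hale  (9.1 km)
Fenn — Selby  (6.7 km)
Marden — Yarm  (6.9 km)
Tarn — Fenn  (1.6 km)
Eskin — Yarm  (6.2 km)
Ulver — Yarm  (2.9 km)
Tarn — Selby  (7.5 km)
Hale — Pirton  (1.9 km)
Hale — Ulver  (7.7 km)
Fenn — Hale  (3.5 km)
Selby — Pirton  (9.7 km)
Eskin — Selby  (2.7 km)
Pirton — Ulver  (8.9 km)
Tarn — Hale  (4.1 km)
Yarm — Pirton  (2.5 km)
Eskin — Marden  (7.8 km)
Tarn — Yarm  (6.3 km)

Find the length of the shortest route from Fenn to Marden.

11.6 km

Settle nodes by increasing distance from Fenn:
Fenn: 0
Tarn: 1.6  (via Fenn)
Pirton: 2.2  (via Tarn)
Hale: 3.5  (via Fenn)
Yarm: 4.7  (via Pirton)
Selby: 6.7  (via Fenn)
Ulver: 7.6  (via Yarm)
Eskin: 7.6  (via Hale)
Marden: 11.6  (via Yarm)
Shortest route: Fenn → Tarn → Pirton → Yarm → Marden = 11.6 km.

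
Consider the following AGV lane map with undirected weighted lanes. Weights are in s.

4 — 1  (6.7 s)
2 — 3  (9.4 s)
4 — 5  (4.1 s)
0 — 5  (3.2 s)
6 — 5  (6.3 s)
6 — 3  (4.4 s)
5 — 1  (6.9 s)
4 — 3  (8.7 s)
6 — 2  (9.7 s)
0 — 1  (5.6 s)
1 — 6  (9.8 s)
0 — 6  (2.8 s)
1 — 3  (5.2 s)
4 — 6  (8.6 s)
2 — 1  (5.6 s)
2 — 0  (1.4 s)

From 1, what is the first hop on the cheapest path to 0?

Compare a few routes:
1 → 2 → 0: 5.6+1.4 = 7
1 → 0: 5.6 = 5.6
Cheapest is 1 → 0 at 5.6 s.
So from 1 the first move is to 0.

0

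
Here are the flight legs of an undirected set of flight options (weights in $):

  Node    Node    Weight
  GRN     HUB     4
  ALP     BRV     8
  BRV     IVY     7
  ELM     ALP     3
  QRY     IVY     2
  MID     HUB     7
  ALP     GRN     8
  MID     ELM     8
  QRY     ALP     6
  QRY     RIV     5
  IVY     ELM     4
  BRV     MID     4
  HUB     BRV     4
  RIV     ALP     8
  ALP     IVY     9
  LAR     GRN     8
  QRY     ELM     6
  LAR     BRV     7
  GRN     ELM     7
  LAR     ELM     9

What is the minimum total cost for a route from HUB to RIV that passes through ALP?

$20

Shortest HUB→ALP: HUB → BRV → ALP = 12
Best ALP to RIV: ALP → RIV costing 8
Total via ALP: 12 + 8 = $20.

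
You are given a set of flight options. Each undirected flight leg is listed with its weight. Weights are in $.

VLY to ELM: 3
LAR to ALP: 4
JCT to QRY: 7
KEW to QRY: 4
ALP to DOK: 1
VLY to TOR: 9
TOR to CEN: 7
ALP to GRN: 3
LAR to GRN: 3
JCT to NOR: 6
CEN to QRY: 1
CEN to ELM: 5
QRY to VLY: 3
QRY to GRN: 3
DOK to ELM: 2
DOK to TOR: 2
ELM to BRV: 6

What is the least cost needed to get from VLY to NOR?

Compare a few routes:
VLY - ELM - CEN - QRY - JCT - NOR: 3+5+1+7+6 = 22
VLY - ELM - DOK - TOR - CEN - QRY - JCT - NOR: 3+2+2+7+1+7+6 = 28
VLY - QRY - JCT - NOR: 3+7+6 = 16
VLY - ELM - DOK - ALP - GRN - QRY - JCT - NOR: 3+2+1+3+3+7+6 = 25
The minimum is $16 via VLY - QRY - JCT - NOR.

$16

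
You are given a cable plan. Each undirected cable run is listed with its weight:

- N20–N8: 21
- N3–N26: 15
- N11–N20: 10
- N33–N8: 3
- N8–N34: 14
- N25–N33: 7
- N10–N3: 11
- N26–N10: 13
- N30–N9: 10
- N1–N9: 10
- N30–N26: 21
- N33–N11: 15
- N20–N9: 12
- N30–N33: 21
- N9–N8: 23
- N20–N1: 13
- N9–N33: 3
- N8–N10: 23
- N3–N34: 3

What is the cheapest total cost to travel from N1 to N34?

30

Running Dijkstra from N1:
N1: 0
N9: 10  (via N1)
N33: 13  (via N9)
N20: 13  (via N1)
N8: 16  (via N33)
N25: 20  (via N33)
N30: 20  (via N9)
N11: 23  (via N20)
N34: 30  (via N8)
Shortest route: N1–N9–N33–N8–N34 = 30.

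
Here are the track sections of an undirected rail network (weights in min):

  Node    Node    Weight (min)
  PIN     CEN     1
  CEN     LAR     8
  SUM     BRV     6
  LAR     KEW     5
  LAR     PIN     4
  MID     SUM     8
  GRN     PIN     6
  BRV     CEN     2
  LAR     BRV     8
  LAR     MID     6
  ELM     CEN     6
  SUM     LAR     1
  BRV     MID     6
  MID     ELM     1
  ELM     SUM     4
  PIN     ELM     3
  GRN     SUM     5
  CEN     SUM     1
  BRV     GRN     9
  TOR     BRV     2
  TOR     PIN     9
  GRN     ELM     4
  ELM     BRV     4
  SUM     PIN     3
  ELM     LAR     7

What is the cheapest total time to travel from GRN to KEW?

Compare a few routes:
GRN–ELM–PIN–CEN–SUM–LAR–KEW: 4+3+1+1+1+5 = 15
GRN–ELM–SUM–LAR–KEW: 4+4+1+5 = 14
GRN–SUM–LAR–KEW: 5+1+5 = 11
GRN–PIN–CEN–SUM–LAR–KEW: 6+1+1+1+5 = 14
The minimum is 11 min via GRN–SUM–LAR–KEW.

11 min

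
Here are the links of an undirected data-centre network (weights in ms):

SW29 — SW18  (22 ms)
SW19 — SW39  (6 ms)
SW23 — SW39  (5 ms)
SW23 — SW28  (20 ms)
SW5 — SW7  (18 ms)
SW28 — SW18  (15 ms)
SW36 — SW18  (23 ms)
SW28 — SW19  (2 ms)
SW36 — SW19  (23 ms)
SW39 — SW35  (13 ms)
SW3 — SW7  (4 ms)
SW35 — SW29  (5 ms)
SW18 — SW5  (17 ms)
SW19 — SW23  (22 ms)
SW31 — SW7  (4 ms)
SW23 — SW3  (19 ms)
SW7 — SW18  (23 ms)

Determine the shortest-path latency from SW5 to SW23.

Settle nodes by increasing distance from SW5:
SW5: 0
SW18: 17  (via SW5)
SW7: 18  (via SW5)
SW31: 22  (via SW7)
SW3: 22  (via SW7)
SW28: 32  (via SW18)
SW19: 34  (via SW28)
SW29: 39  (via SW18)
SW39: 40  (via SW19)
SW36: 40  (via SW18)
SW23: 41  (via SW3)
Shortest route: SW5–SW7–SW3–SW23 = 41 ms.

41 ms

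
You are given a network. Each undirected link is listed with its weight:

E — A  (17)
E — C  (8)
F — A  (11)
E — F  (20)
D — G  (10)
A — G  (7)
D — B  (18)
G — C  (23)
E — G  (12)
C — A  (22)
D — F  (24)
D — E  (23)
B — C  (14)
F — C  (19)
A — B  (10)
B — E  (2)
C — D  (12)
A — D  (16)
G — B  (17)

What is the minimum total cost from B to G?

14

Enumerating some paths:
B → E → G: 2+12 = 14
B → G: 17 = 17
The minimum is 14 via B → E → G.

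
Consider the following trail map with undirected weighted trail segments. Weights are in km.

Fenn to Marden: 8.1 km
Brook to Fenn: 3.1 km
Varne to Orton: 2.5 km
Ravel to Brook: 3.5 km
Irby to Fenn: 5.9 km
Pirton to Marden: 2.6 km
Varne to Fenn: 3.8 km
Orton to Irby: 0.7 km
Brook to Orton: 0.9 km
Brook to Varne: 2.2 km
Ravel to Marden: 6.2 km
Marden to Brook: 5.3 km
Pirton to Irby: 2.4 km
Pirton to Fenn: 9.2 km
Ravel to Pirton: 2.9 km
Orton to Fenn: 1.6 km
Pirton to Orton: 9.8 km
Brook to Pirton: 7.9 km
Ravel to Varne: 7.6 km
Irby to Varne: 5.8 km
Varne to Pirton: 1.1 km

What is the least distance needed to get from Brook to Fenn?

Enumerating some paths:
Brook–Orton–Fenn: 0.9+1.6 = 2.5
Brook–Fenn: 3.1 = 3.1
Cheapest is Brook–Orton–Fenn at 2.5 km.

2.5 km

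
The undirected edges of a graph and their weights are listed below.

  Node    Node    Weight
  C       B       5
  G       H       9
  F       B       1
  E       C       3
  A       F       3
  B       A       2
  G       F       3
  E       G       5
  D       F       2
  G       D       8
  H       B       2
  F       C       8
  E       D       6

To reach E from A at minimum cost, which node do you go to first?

B

Candidate routes:
A–B–C–E: 2+5+3 = 10
A–B–F–D–E: 2+1+2+6 = 11
The minimum is 10 via A–B–C–E.
So from A the first move is to B.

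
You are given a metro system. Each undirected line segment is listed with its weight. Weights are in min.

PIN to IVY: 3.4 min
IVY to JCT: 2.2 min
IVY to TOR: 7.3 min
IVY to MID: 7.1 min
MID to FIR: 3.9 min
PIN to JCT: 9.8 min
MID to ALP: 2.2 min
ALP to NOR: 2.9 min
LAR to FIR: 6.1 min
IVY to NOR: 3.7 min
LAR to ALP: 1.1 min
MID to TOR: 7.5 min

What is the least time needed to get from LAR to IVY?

Compare a few routes:
LAR–ALP–NOR–IVY: 1.1+2.9+3.7 = 7.7
LAR–FIR–MID–IVY: 6.1+3.9+7.1 = 17.1
LAR–ALP–MID–IVY: 1.1+2.2+7.1 = 10.4
Cheapest is LAR–ALP–NOR–IVY at 7.7 min.

7.7 min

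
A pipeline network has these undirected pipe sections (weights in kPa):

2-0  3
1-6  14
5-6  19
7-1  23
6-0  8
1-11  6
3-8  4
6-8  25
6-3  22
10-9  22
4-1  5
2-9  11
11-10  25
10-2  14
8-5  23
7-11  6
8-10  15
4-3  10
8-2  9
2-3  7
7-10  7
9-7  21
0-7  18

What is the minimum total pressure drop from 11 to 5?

Candidate routes:
11 - 1 - 4 - 3 - 8 - 5: 6+5+10+4+23 = 48
11 - 7 - 10 - 8 - 5: 6+7+15+23 = 51
11 - 1 - 6 - 5: 6+14+19 = 39
Cheapest is 11 - 1 - 6 - 5 at 39 kPa.

39 kPa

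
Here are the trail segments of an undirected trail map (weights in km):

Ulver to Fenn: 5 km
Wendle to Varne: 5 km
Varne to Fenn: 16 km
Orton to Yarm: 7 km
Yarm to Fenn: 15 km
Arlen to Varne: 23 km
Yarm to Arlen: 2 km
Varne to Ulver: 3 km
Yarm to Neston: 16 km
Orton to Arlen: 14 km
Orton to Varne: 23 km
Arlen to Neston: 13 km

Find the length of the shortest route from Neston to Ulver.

35 km

Running Dijkstra from Neston:
Neston: 0
Arlen: 13  (via Neston)
Yarm: 15  (via Arlen)
Orton: 22  (via Yarm)
Fenn: 30  (via Yarm)
Ulver: 35  (via Fenn)
Shortest route: Neston–Arlen–Yarm–Fenn–Ulver = 35 km.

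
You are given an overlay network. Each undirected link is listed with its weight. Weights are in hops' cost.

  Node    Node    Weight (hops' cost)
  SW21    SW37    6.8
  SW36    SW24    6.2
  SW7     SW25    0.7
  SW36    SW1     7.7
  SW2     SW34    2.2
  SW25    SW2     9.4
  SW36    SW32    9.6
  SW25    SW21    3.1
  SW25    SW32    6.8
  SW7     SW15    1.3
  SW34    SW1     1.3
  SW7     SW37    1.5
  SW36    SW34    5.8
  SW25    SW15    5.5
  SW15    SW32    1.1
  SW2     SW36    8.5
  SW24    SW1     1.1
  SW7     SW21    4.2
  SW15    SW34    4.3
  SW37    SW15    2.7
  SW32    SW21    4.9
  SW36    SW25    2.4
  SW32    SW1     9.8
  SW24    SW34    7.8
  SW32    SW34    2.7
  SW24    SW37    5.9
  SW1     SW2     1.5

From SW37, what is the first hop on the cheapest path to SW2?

SW24

Enumerating some paths:
SW37–SW15–SW34–SW2: 2.7+4.3+2.2 = 9.2
SW37–SW24–SW1–SW2: 5.9+1.1+1.5 = 8.5
SW37–SW7–SW15–SW32–SW34–SW2: 1.5+1.3+1.1+2.7+2.2 = 8.8
SW37–SW15–SW32–SW34–SW2: 2.7+1.1+2.7+2.2 = 8.7
The minimum is 8.5 hops' cost via SW37–SW24–SW1–SW2.
So from SW37 the first move is to SW24.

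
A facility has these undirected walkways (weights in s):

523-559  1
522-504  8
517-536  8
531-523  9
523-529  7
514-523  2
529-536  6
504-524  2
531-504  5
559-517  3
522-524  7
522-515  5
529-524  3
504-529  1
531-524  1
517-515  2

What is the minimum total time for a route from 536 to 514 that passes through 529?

15 s

Best 536 to 529: 536–529 costing 6
Shortest 529→514: 529–523–514 = 9
Total via 529: 6 + 9 = 15 s.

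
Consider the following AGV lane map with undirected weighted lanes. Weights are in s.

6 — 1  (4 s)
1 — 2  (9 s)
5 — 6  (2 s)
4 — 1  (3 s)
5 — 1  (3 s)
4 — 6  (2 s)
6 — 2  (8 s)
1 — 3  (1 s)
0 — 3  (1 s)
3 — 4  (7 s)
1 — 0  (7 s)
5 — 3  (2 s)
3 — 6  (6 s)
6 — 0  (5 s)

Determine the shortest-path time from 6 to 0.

5 s

Candidate routes:
6–4–1–3–0: 2+3+1+1 = 7
6–5–1–3–0: 2+3+1+1 = 7
6–1–3–0: 4+1+1 = 6
6–0: 5 = 5
The minimum is 5 s via 6–0.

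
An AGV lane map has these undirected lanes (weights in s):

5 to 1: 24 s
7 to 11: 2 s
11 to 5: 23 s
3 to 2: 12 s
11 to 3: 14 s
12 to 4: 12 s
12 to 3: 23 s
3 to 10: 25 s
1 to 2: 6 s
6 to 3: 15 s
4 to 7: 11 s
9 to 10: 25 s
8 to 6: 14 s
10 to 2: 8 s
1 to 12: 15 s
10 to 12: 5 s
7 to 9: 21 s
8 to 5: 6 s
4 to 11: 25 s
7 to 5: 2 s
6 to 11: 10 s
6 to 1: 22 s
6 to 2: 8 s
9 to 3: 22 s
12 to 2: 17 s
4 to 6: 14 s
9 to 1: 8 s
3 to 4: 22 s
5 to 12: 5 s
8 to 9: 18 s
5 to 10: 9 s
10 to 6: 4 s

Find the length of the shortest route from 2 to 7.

Enumerating some paths:
2 → 10 → 5 → 7: 8+9+2 = 19
2 → 6 → 11 → 7: 8+10+2 = 20
2 → 10 → 12 → 5 → 7: 8+5+5+2 = 20
2 → 6 → 10 → 5 → 7: 8+4+9+2 = 23
Cheapest is 2 → 10 → 5 → 7 at 19 s.

19 s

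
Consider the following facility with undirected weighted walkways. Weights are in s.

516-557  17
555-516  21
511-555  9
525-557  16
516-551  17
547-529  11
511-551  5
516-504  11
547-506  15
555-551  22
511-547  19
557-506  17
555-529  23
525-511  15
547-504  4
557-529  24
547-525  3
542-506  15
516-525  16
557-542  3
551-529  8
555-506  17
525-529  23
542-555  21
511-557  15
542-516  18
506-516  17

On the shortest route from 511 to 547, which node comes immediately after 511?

525

Candidate routes:
511 → 525 → 547: 15+3 = 18
511 → 547: 19 = 19
The minimum is 18 s via 511 → 525 → 547.
So from 511 the first move is to 525.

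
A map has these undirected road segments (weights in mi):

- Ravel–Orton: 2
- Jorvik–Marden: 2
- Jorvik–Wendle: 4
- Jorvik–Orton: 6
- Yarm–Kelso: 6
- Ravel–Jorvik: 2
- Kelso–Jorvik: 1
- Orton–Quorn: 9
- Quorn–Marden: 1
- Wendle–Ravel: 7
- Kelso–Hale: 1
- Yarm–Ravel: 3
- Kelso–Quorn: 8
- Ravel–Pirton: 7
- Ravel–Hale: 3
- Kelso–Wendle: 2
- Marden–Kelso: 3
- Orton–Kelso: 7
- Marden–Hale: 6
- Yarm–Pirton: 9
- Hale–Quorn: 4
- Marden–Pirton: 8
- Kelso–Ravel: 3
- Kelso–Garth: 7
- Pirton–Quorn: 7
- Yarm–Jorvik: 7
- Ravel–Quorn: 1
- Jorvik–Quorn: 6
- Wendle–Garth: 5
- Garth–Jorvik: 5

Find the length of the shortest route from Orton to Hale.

Candidate routes:
Orton → Ravel → Jorvik → Kelso → Hale: 2+2+1+1 = 6
Orton → Ravel → Quorn → Hale: 2+1+4 = 7
Orton → Ravel → Kelso → Hale: 2+3+1 = 6
Orton → Ravel → Hale: 2+3 = 5
Cheapest is Orton → Ravel → Hale at 5 mi.

5 mi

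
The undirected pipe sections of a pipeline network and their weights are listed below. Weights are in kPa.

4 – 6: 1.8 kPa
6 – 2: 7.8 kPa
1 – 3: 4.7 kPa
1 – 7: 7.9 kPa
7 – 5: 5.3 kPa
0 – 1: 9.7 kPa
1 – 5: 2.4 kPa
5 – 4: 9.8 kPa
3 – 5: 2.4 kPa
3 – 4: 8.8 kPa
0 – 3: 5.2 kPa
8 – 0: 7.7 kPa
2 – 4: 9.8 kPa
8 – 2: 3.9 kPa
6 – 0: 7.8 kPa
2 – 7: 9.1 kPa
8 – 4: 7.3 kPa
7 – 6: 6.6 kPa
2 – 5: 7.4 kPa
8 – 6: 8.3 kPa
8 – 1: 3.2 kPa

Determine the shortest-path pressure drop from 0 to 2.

11.6 kPa

Shortest distances from 0:
0: 0
3: 5.2  (via 0)
5: 7.6  (via 3)
8: 7.7  (via 0)
6: 7.8  (via 0)
4: 9.6  (via 6)
1: 9.7  (via 0)
2: 11.6  (via 8)
Shortest route: 0 → 8 → 2 = 11.6 kPa.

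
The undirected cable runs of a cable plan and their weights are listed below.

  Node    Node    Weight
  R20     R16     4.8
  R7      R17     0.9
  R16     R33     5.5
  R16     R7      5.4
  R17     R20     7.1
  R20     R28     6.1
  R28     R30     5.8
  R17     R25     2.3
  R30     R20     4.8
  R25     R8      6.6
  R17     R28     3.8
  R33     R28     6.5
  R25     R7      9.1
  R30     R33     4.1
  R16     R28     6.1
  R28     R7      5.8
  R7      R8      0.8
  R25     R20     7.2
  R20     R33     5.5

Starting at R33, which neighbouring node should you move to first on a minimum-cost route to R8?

Candidate routes:
R33 - R28 - R7 - R8: 6.5+5.8+0.8 = 13.1
R33 - R16 - R7 - R8: 5.5+5.4+0.8 = 11.7
R33 - R28 - R17 - R7 - R8: 6.5+3.8+0.9+0.8 = 12
R33 - R20 - R17 - R7 - R8: 5.5+7.1+0.9+0.8 = 14.3
Cheapest is R33 - R16 - R7 - R8 at 11.7.
So from R33 the first move is to R16.

R16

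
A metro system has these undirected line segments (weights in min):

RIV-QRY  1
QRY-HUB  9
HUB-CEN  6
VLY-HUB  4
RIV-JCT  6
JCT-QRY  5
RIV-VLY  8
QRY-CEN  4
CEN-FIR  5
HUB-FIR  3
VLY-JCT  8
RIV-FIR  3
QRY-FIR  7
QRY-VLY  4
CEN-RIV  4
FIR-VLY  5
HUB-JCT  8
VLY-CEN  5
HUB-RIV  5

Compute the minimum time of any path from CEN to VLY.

Candidate routes:
CEN → VLY: 5 = 5
CEN → QRY → VLY: 4+4 = 8
CEN → RIV → QRY → VLY: 4+1+4 = 9
Cheapest is CEN → VLY at 5 min.

5 min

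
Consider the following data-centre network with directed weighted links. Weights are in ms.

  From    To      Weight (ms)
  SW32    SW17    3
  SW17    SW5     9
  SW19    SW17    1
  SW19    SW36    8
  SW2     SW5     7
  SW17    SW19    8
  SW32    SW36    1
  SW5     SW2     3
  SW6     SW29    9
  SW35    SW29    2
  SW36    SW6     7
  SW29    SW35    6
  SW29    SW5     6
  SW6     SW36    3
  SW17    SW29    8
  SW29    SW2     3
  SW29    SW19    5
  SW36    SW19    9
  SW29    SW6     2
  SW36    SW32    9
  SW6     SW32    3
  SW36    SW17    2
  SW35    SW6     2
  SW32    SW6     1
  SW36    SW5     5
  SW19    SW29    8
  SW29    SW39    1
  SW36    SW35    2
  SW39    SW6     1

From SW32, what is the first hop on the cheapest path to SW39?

SW36

Enumerating some paths:
SW32 - SW6 - SW29 - SW39: 1+9+1 = 11
SW32 - SW6 - SW36 - SW35 - SW29 - SW39: 1+3+2+2+1 = 9
SW32 - SW36 - SW35 - SW29 - SW39: 1+2+2+1 = 6
Cheapest is SW32 - SW36 - SW35 - SW29 - SW39 at 6 ms.
So from SW32 the first move is to SW36.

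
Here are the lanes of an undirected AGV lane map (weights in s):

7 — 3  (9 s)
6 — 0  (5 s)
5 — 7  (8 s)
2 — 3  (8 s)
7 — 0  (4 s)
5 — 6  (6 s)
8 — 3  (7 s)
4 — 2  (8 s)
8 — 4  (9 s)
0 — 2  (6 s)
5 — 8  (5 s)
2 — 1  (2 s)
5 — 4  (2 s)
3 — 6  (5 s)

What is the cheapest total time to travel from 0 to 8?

16 s

Shortest distances from 0:
0: 0
7: 4  (via 0)
6: 5  (via 0)
2: 6  (via 0)
1: 8  (via 2)
3: 10  (via 6)
5: 11  (via 6)
4: 13  (via 5)
8: 16  (via 5)
Shortest route: 0–6–5–8 = 16 s.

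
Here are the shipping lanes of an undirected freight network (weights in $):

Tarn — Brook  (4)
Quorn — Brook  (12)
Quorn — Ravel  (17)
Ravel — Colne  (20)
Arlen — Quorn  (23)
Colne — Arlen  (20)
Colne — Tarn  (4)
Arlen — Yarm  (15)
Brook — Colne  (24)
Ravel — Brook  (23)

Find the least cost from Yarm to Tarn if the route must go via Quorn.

Best Yarm to Quorn: Yarm–Arlen–Quorn costing 38
Best Quorn to Tarn: Quorn–Brook–Tarn costing 16
Total via Quorn: 38 + 16 = $54.

$54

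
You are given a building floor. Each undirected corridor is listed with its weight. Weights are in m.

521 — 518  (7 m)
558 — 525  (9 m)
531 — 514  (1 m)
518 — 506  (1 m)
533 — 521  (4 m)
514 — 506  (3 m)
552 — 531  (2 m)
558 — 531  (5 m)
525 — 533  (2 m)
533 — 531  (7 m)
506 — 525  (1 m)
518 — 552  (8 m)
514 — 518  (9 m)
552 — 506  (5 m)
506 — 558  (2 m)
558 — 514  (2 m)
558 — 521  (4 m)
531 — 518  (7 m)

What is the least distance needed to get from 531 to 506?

Enumerating some paths:
531 → 558 → 506: 5+2 = 7
531 → 552 → 506: 2+5 = 7
531 → 514 → 558 → 506: 1+2+2 = 5
531 → 514 → 506: 1+3 = 4
Cheapest is 531 → 514 → 506 at 4 m.

4 m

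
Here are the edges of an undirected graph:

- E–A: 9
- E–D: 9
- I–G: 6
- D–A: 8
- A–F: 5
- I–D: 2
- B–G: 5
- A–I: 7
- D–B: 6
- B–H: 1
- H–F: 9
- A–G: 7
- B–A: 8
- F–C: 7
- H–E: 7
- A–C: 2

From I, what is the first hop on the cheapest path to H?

Compare a few routes:
I - D - B - H: 2+6+1 = 9
I - G - B - H: 6+5+1 = 12
Cheapest is I - D - B - H at 9.
So from I the first move is to D.

D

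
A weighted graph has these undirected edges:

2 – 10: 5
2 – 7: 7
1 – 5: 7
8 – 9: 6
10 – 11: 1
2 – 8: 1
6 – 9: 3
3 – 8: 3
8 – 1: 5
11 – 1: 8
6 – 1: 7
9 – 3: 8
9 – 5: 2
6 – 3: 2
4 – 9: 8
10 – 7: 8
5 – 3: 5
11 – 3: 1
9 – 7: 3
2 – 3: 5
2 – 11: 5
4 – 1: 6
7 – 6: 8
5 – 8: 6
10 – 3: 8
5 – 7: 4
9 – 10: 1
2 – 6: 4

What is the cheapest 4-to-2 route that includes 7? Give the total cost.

18

Best 4 to 7: 4 → 9 → 7 costing 11
Best 7 to 2: 7 → 2 costing 7
Total via 7: 11 + 7 = 18.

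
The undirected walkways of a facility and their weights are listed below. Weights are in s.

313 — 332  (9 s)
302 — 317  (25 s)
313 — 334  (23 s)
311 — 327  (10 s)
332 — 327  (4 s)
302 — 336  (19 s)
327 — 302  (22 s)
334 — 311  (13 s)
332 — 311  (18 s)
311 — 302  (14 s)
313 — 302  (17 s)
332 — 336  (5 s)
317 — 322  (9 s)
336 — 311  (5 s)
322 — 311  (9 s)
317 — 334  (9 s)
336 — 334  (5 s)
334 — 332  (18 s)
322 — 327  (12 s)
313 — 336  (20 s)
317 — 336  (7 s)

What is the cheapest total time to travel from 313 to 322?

Compare a few routes:
313 - 332 - 336 - 317 - 322: 9+5+7+9 = 30
313 - 332 - 327 - 322: 9+4+12 = 25
313 - 332 - 336 - 311 - 322: 9+5+5+9 = 28
313 - 332 - 327 - 311 - 322: 9+4+10+9 = 32
The minimum is 25 s via 313 - 332 - 327 - 322.

25 s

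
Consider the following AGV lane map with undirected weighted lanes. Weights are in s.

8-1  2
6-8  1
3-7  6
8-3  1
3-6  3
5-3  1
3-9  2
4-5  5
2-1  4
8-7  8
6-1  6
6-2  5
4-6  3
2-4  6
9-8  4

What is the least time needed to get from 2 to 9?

9 s

Enumerating some paths:
2 → 1 → 8 → 3 → 9: 4+2+1+2 = 9
2 → 6 → 8 → 9: 5+1+4 = 10
Cheapest is 2 → 1 → 8 → 3 → 9 at 9 s.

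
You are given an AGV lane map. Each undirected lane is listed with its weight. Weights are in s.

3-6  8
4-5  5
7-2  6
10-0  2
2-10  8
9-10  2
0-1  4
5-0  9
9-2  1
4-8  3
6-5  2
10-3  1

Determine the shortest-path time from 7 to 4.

25 s

Running Dijkstra from 7:
7: 0
2: 6  (via 7)
9: 7  (via 2)
10: 9  (via 9)
3: 10  (via 10)
0: 11  (via 10)
1: 15  (via 0)
6: 18  (via 3)
5: 20  (via 0)
4: 25  (via 5)
Shortest route: 7 → 2 → 9 → 10 → 0 → 5 → 4 = 25 s.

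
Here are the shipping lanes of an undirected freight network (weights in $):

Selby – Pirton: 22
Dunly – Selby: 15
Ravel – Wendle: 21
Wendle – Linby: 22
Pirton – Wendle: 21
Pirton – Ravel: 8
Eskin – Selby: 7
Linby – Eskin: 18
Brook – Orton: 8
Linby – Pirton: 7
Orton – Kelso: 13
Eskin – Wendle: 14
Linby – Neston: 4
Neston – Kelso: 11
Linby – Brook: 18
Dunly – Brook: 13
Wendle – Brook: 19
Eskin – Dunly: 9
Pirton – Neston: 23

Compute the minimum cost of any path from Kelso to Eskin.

Enumerating some paths:
Kelso–Orton–Brook–Dunly–Eskin: 13+8+13+9 = 43
Kelso–Neston–Linby–Pirton–Selby–Eskin: 11+4+7+22+7 = 51
Kelso–Neston–Linby–Eskin: 11+4+18 = 33
The minimum is $33 via Kelso–Neston–Linby–Eskin.

$33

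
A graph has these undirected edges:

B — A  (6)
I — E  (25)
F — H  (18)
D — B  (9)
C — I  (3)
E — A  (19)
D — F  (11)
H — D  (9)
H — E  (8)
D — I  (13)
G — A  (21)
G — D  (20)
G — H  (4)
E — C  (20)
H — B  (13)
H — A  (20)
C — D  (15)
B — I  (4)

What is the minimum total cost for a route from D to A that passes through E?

36

Best D to E: D–H–E costing 17
Shortest E→A: E–A = 19
Total via E: 17 + 19 = 36.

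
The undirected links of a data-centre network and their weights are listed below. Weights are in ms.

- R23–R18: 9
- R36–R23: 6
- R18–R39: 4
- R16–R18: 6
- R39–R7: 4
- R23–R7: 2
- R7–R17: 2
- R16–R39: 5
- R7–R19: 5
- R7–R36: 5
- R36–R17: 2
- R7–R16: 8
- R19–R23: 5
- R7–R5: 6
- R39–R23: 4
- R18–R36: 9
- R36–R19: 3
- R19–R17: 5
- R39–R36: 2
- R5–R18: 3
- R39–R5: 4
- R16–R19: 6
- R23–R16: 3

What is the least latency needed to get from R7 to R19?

Enumerating some paths:
R7–R19: 5 = 5
R7–R17–R36–R19: 2+2+3 = 7
R7–R17–R19: 2+5 = 7
R7–R23–R19: 2+5 = 7
The minimum is 5 ms via R7–R19.

5 ms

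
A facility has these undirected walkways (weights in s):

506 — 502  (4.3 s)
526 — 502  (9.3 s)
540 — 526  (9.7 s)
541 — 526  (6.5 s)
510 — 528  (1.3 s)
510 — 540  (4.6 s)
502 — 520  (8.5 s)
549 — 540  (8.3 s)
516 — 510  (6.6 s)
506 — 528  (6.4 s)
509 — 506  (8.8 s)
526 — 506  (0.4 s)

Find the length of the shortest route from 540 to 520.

Compare a few routes:
540 - 510 - 528 - 506 - 502 - 520: 4.6+1.3+6.4+4.3+8.5 = 25.1
540 - 526 - 502 - 520: 9.7+9.3+8.5 = 27.5
540 - 526 - 506 - 502 - 520: 9.7+0.4+4.3+8.5 = 22.9
The minimum is 22.9 s via 540 - 526 - 506 - 502 - 520.

22.9 s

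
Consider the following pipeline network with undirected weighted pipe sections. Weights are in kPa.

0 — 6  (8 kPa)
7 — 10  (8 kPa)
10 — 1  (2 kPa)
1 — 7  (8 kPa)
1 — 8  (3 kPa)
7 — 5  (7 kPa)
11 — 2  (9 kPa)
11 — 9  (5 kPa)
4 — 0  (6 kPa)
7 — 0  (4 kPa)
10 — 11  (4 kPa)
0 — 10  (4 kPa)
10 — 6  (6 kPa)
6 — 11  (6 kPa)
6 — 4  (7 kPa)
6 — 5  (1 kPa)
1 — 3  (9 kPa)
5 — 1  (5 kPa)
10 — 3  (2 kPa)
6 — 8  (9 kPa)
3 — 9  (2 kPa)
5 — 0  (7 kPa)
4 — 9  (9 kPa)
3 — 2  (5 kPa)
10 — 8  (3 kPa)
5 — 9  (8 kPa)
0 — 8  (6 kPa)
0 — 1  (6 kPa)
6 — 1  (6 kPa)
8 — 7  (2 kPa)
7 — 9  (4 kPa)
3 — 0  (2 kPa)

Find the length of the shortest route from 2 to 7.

11 kPa

Candidate routes:
2–3–10–8–7: 5+2+3+2 = 12
2–3–0–7: 5+2+4 = 11
2–3–10–1–8–7: 5+2+2+3+2 = 14
Cheapest is 2–3–0–7 at 11 kPa.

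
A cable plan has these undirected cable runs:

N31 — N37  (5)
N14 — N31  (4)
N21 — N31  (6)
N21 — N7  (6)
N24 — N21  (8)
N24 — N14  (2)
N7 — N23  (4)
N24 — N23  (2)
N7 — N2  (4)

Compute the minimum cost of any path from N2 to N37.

Enumerating some paths:
N2 → N7 → N21 → N31 → N37: 4+6+6+5 = 21
N2 → N7 → N21 → N24 → N14 → N31 → N37: 4+6+8+2+4+5 = 29
N2 → N7 → N23 → N24 → N21 → N31 → N37: 4+4+2+8+6+5 = 29
The minimum is 21 via N2 → N7 → N21 → N31 → N37.

21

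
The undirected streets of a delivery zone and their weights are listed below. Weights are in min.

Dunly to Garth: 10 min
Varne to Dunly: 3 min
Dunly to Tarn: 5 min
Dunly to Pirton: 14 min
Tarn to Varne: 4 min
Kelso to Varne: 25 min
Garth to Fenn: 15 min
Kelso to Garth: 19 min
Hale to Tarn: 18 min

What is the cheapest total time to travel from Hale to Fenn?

Candidate routes:
Hale → Tarn → Varne → Kelso → Garth → Fenn: 18+4+25+19+15 = 81
Hale → Tarn → Dunly → Garth → Fenn: 18+5+10+15 = 48
Hale → Tarn → Dunly → Varne → Kelso → Garth → Fenn: 18+5+3+25+19+15 = 85
Hale → Tarn → Varne → Dunly → Garth → Fenn: 18+4+3+10+15 = 50
The minimum is 48 min via Hale → Tarn → Dunly → Garth → Fenn.

48 min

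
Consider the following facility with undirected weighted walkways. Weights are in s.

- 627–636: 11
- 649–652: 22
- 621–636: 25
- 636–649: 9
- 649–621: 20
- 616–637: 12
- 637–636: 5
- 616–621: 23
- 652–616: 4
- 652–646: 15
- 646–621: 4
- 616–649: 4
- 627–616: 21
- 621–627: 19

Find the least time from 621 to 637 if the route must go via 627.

Best 621 to 627: 621 → 627 costing 19
Shortest 627→637: 627 → 636 → 637 = 16
Total via 627: 19 + 16 = 35 s.

35 s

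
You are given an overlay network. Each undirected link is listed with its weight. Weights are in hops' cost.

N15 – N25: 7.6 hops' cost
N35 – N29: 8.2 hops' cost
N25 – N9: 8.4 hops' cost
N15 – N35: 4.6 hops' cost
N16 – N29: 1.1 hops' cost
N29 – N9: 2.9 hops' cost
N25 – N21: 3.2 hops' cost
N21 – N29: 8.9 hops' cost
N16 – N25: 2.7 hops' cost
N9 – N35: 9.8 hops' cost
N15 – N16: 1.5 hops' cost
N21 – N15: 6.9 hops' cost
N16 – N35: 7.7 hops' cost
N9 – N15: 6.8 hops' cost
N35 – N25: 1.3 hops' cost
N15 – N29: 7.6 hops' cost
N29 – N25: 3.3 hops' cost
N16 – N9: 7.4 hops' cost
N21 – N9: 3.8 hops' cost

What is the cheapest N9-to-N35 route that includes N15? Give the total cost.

10.1 hops' cost

Shortest N9→N15: N9 → N29 → N16 → N15 = 5.5
Best N15 to N35: N15 → N35 costing 4.6
Total via N15: 5.5 + 4.6 = 10.1 hops' cost.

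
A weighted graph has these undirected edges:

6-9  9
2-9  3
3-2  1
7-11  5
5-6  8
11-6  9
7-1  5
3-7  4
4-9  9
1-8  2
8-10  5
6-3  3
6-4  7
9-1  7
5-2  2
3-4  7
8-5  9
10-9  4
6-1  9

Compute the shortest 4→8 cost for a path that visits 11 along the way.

Best 4 to 11: 4 → 6 → 11 costing 16
Best 11 to 8: 11 → 7 → 1 → 8 costing 12
Total via 11: 16 + 12 = 28.

28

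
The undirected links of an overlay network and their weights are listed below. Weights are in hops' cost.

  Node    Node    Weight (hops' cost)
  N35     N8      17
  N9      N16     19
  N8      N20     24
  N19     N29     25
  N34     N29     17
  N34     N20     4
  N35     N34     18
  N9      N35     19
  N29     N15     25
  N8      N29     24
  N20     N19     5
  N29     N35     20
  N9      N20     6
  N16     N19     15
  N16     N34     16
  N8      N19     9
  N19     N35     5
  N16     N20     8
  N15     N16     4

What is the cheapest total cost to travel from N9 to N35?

Running Dijkstra from N9:
N9: 0
N20: 6  (via N9)
N34: 10  (via N20)
N19: 11  (via N20)
N16: 14  (via N20)
N35: 16  (via N19)
Shortest route: N9 → N20 → N19 → N35 = 16 hops' cost.

16 hops' cost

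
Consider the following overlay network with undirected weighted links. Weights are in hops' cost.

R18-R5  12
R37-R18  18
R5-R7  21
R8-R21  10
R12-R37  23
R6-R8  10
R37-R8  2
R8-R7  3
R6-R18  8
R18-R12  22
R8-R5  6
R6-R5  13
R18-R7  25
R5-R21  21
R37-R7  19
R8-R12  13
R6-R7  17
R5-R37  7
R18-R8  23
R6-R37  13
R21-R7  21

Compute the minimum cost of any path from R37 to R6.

12 hops' cost

Shortest distances from R37:
R37: 0
R8: 2  (via R37)
R7: 5  (via R8)
R5: 7  (via R37)
R6: 12  (via R8)
Shortest route: R37 → R8 → R6 = 12 hops' cost.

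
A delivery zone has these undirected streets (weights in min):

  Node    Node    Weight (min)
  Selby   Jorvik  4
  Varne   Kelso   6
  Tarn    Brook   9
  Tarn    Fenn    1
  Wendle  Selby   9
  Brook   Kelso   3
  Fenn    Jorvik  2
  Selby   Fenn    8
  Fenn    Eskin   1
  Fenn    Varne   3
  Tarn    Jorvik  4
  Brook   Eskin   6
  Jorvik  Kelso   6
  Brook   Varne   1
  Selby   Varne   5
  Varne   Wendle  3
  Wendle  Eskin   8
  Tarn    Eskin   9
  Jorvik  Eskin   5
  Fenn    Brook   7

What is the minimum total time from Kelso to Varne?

Compare a few routes:
Kelso → Varne: 6 = 6
Kelso → Brook → Varne: 3+1 = 4
Cheapest is Kelso → Brook → Varne at 4 min.

4 min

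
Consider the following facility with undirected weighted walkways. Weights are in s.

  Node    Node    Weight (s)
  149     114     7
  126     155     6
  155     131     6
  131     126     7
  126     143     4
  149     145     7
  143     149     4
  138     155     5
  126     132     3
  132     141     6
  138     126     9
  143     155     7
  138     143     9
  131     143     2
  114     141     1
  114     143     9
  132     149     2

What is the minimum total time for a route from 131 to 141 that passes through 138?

29 s

Shortest 131→138: 131–143–138 = 11
Shortest 138→141: 138–126–132–141 = 18
Total via 138: 11 + 18 = 29 s.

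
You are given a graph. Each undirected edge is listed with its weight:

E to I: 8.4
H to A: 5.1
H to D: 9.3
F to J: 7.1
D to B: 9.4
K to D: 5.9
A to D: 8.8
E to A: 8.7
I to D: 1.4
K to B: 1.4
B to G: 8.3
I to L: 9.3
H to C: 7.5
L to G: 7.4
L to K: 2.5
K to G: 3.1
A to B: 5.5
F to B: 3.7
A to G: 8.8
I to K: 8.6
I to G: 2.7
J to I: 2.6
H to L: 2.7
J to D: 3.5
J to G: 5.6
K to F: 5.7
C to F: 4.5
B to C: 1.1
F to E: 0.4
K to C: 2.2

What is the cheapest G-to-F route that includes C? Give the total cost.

Best G to C: G–K–C costing 5.3
Best C to F: C–F costing 4.5
Total via C: 5.3 + 4.5 = 9.8.

9.8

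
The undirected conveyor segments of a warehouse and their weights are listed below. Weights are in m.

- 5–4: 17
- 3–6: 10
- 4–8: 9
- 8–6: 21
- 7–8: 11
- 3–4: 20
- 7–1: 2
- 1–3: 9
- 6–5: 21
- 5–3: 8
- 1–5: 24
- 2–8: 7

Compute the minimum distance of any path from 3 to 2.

29 m

Enumerating some paths:
3–1–7–8–2: 9+2+11+7 = 29
3–4–8–2: 20+9+7 = 36
The minimum is 29 m via 3–1–7–8–2.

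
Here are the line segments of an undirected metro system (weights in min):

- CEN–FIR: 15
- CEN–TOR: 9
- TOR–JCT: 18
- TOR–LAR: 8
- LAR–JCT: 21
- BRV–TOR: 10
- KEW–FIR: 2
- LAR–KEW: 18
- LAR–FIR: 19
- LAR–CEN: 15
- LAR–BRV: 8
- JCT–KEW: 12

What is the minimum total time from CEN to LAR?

Enumerating some paths:
CEN - TOR - LAR: 9+8 = 17
CEN - LAR: 15 = 15
CEN - TOR - BRV - LAR: 9+10+8 = 27
Cheapest is CEN - LAR at 15 min.

15 min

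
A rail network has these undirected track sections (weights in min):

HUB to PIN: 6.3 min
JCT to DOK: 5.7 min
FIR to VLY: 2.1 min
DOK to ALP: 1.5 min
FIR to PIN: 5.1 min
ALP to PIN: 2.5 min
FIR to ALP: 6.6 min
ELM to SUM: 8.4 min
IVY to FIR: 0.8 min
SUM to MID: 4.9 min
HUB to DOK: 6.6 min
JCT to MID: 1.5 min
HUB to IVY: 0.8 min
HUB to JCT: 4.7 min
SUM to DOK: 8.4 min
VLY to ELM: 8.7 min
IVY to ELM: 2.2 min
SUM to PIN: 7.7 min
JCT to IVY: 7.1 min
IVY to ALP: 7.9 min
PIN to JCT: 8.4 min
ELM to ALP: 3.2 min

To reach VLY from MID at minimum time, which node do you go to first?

JCT

Compare a few routes:
MID–JCT–HUB–IVY–FIR–VLY: 1.5+4.7+0.8+0.8+2.1 = 9.9
MID–JCT–IVY–FIR–VLY: 1.5+7.1+0.8+2.1 = 11.5
The minimum is 9.9 min via MID–JCT–HUB–IVY–FIR–VLY.
So from MID the first move is to JCT.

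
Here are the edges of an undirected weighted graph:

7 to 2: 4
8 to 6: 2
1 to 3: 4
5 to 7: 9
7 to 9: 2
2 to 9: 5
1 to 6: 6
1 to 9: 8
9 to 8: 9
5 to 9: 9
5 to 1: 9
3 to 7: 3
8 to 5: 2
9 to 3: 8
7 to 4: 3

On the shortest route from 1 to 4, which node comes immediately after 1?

Candidate routes:
1 - 9 - 7 - 4: 8+2+3 = 13
1 - 3 - 7 - 4: 4+3+3 = 10
1 - 3 - 9 - 7 - 4: 4+8+2+3 = 17
The minimum is 10 via 1 - 3 - 7 - 4.
So from 1 the first move is to 3.

3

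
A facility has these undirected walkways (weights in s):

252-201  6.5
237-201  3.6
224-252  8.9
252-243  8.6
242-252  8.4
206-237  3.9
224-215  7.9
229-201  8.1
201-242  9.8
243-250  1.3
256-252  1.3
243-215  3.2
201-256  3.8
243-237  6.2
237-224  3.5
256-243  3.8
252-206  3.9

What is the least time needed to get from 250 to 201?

Enumerating some paths:
250–243–237–201: 1.3+6.2+3.6 = 11.1
250–243–256–201: 1.3+3.8+3.8 = 8.9
The minimum is 8.9 s via 250–243–256–201.

8.9 s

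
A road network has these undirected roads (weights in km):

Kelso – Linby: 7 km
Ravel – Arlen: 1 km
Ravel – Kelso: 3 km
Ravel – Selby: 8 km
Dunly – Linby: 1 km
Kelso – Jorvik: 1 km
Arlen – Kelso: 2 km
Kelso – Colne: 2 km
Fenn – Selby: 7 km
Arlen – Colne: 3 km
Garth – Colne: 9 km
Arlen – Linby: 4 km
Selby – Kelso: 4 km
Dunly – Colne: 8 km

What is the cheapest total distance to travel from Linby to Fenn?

Compare a few routes:
Linby–Kelso–Selby–Fenn: 7+4+7 = 18
Linby–Arlen–Kelso–Selby–Fenn: 4+2+4+7 = 17
Linby–Arlen–Ravel–Selby–Fenn: 4+1+8+7 = 20
Linby–Arlen–Ravel–Kelso–Selby–Fenn: 4+1+3+4+7 = 19
Cheapest is Linby–Arlen–Kelso–Selby–Fenn at 17 km.

17 km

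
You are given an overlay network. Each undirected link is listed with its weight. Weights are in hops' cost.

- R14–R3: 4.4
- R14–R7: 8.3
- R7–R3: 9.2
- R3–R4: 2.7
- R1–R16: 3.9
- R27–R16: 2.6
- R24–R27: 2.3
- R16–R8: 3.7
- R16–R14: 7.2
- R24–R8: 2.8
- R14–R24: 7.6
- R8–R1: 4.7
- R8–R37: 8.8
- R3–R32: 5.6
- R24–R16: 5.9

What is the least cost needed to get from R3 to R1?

15.5 hops' cost

Enumerating some paths:
R3 → R14 → R24 → R8 → R1: 4.4+7.6+2.8+4.7 = 19.5
R3 → R14 → R24 → R27 → R16 → R1: 4.4+7.6+2.3+2.6+3.9 = 20.8
R3 → R14 → R16 → R1: 4.4+7.2+3.9 = 15.5
R3 → R14 → R16 → R8 → R1: 4.4+7.2+3.7+4.7 = 20
The minimum is 15.5 hops' cost via R3 → R14 → R16 → R1.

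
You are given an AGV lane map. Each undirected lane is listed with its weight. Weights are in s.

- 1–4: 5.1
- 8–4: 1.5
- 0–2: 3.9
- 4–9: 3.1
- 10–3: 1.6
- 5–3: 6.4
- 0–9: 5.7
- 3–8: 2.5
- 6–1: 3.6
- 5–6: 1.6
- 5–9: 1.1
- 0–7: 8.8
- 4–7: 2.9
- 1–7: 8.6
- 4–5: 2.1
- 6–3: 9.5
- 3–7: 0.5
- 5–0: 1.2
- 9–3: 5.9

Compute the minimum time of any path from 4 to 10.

5 s

Shortest distances from 4:
4: 0
8: 1.5  (via 4)
5: 2.1  (via 4)
7: 2.9  (via 4)
9: 3.1  (via 4)
0: 3.3  (via 5)
3: 3.4  (via 7)
6: 3.7  (via 5)
10: 5  (via 3)
Shortest route: 4 → 7 → 3 → 10 = 5 s.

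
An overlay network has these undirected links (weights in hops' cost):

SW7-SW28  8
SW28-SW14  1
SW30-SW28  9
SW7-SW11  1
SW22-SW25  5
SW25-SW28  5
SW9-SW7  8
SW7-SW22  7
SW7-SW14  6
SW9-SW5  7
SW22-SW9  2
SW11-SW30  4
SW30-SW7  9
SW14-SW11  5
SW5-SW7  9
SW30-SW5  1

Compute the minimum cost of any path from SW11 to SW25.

11 hops' cost

Candidate routes:
SW11 - SW7 - SW28 - SW25: 1+8+5 = 14
SW11 - SW7 - SW22 - SW25: 1+7+5 = 13
SW11 - SW14 - SW28 - SW25: 5+1+5 = 11
SW11 - SW7 - SW14 - SW28 - SW25: 1+6+1+5 = 13
Cheapest is SW11 - SW14 - SW28 - SW25 at 11 hops' cost.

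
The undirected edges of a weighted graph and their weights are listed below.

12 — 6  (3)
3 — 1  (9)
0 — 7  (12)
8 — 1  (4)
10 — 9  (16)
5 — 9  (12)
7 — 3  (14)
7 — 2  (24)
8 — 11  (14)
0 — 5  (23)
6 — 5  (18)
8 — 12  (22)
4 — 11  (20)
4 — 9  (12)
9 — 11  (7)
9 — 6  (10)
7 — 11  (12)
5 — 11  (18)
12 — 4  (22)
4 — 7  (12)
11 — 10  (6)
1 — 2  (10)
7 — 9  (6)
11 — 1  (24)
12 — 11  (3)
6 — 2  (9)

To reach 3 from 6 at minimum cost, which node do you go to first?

Enumerating some paths:
6 → 9 → 7 → 3: 10+6+14 = 30
6 → 2 → 1 → 3: 9+10+9 = 28
The minimum is 28 via 6 → 2 → 1 → 3.
So from 6 the first move is to 2.

2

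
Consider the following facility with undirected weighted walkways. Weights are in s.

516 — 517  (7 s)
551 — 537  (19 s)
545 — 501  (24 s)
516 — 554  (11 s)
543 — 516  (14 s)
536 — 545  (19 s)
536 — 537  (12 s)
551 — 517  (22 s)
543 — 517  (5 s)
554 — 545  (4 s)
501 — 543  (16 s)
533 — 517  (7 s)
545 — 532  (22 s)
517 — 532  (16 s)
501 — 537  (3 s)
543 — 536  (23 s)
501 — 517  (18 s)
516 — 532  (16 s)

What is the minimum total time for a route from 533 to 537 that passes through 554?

56 s

Shortest 533→554: 533–517–516–554 = 25
Shortest 554→537: 554–545–501–537 = 31
Total via 554: 25 + 31 = 56 s.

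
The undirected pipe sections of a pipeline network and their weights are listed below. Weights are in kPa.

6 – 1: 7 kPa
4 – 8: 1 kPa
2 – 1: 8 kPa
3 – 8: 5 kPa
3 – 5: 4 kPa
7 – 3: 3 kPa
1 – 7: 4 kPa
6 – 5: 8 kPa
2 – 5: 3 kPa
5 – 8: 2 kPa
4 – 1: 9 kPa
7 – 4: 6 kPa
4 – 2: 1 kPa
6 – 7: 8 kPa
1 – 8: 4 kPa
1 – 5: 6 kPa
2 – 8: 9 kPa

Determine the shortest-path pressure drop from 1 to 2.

6 kPa

Enumerating some paths:
1 - 8 - 4 - 2: 4+1+1 = 6
1 - 2: 8 = 8
1 - 5 - 2: 6+3 = 9
1 - 8 - 5 - 2: 4+2+3 = 9
The minimum is 6 kPa via 1 - 8 - 4 - 2.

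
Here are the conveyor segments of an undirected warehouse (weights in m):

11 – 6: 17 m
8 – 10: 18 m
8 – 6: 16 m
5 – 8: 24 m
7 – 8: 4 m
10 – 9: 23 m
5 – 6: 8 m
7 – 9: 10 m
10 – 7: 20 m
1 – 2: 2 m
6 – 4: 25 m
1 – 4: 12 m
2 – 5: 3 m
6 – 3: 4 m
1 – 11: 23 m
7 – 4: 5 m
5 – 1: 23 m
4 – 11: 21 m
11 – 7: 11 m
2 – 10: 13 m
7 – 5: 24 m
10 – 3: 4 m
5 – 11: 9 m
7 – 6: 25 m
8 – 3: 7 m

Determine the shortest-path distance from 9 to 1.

27 m

Enumerating some paths:
9 - 7 - 11 - 5 - 2 - 1: 10+11+9+3+2 = 35
9 - 7 - 4 - 1: 10+5+12 = 27
The minimum is 27 m via 9 - 7 - 4 - 1.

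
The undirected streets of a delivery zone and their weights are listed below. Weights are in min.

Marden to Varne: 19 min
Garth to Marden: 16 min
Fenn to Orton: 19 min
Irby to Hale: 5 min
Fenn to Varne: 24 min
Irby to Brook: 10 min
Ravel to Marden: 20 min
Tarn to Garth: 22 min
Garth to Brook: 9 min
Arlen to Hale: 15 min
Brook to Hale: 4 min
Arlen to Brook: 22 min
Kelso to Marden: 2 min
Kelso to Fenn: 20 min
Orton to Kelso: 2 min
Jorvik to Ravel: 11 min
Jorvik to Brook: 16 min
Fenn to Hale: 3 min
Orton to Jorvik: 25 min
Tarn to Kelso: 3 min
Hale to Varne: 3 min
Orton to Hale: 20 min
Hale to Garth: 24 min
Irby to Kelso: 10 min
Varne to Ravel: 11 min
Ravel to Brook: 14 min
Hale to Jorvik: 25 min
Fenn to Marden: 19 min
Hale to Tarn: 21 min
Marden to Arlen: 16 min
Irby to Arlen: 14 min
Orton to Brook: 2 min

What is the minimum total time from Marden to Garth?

15 min

Running Dijkstra from Marden:
Marden: 0
Kelso: 2  (via Marden)
Orton: 4  (via Kelso)
Tarn: 5  (via Kelso)
Brook: 6  (via Orton)
Hale: 10  (via Brook)
Irby: 12  (via Kelso)
Fenn: 13  (via Hale)
Varne: 13  (via Hale)
Garth: 15  (via Brook)
Shortest route: Marden → Kelso → Orton → Brook → Garth = 15 min.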